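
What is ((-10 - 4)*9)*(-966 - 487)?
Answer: 183078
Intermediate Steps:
((-10 - 4)*9)*(-966 - 487) = -14*9*(-1453) = -126*(-1453) = 183078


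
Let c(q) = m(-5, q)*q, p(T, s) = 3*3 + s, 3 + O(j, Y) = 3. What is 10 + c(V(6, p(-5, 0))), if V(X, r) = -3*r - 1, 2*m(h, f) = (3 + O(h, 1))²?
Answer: -116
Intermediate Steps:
O(j, Y) = 0 (O(j, Y) = -3 + 3 = 0)
p(T, s) = 9 + s
m(h, f) = 9/2 (m(h, f) = (3 + 0)²/2 = (½)*3² = (½)*9 = 9/2)
V(X, r) = -1 - 3*r
c(q) = 9*q/2
10 + c(V(6, p(-5, 0))) = 10 + 9*(-1 - 3*(9 + 0))/2 = 10 + 9*(-1 - 3*9)/2 = 10 + 9*(-1 - 27)/2 = 10 + (9/2)*(-28) = 10 - 126 = -116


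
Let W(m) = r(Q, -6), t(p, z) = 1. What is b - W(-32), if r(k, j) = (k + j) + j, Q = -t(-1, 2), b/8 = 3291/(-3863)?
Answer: 23891/3863 ≈ 6.1846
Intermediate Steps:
b = -26328/3863 (b = 8*(3291/(-3863)) = 8*(3291*(-1/3863)) = 8*(-3291/3863) = -26328/3863 ≈ -6.8154)
Q = -1 (Q = -1*1 = -1)
r(k, j) = k + 2*j (r(k, j) = (j + k) + j = k + 2*j)
W(m) = -13 (W(m) = -1 + 2*(-6) = -1 - 12 = -13)
b - W(-32) = -26328/3863 - 1*(-13) = -26328/3863 + 13 = 23891/3863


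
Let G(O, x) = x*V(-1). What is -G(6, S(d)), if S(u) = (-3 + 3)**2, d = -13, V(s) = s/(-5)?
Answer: 0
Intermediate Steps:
V(s) = -s/5 (V(s) = s*(-1/5) = -s/5)
S(u) = 0 (S(u) = 0**2 = 0)
G(O, x) = x/5 (G(O, x) = x*(-1/5*(-1)) = x*(1/5) = x/5)
-G(6, S(d)) = -0/5 = -1*0 = 0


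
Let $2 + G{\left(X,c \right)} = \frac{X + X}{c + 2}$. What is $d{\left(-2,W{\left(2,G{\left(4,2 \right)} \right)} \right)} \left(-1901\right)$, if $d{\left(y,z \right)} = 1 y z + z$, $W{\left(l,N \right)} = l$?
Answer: $3802$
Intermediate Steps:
$G{\left(X,c \right)} = -2 + \frac{2 X}{2 + c}$ ($G{\left(X,c \right)} = -2 + \frac{X + X}{c + 2} = -2 + \frac{2 X}{2 + c}$)
$d{\left(y,z \right)} = z + y z$ ($d{\left(y,z \right)} = y z + z = z + y z$)
$d{\left(-2,W{\left(2,G{\left(4,2 \right)} \right)} \right)} \left(-1901\right) = 2 \left(1 - 2\right) \left(-1901\right) = 2 \left(-1\right) \left(-1901\right) = \left(-2\right) \left(-1901\right) = 3802$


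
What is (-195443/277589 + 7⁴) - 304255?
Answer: -83791545449/277589 ≈ -3.0185e+5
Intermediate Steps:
(-195443/277589 + 7⁴) - 304255 = (-195443*1/277589 + 2401) - 304255 = (-195443/277589 + 2401) - 304255 = 666295746/277589 - 304255 = -83791545449/277589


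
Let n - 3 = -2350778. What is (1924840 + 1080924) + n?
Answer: 654989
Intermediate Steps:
n = -2350775 (n = 3 - 2350778 = -2350775)
(1924840 + 1080924) + n = (1924840 + 1080924) - 2350775 = 3005764 - 2350775 = 654989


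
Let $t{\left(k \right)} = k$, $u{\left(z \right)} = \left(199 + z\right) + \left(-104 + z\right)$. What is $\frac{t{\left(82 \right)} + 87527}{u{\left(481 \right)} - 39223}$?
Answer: $- \frac{29203}{12722} \approx -2.2955$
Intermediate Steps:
$u{\left(z \right)} = 95 + 2 z$
$\frac{t{\left(82 \right)} + 87527}{u{\left(481 \right)} - 39223} = \frac{82 + 87527}{\left(95 + 2 \cdot 481\right) - 39223} = \frac{87609}{\left(95 + 962\right) - 39223} = \frac{87609}{1057 - 39223} = \frac{87609}{-38166} = 87609 \left(- \frac{1}{38166}\right) = - \frac{29203}{12722}$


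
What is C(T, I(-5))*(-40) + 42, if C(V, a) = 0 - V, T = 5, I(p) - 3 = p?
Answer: 242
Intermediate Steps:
I(p) = 3 + p
C(V, a) = -V
C(T, I(-5))*(-40) + 42 = -1*5*(-40) + 42 = -5*(-40) + 42 = 200 + 42 = 242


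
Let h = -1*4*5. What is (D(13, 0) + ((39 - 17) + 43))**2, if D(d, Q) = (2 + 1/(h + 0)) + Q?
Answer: 1792921/400 ≈ 4482.3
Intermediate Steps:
h = -20 (h = -4*5 = -20)
D(d, Q) = 39/20 + Q (D(d, Q) = (2 + 1/(-20 + 0)) + Q = (2 + 1/(-20)) + Q = (2 - 1/20) + Q = 39/20 + Q)
(D(13, 0) + ((39 - 17) + 43))**2 = ((39/20 + 0) + ((39 - 17) + 43))**2 = (39/20 + (22 + 43))**2 = (39/20 + 65)**2 = (1339/20)**2 = 1792921/400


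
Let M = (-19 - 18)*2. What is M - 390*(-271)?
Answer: 105616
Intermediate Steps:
M = -74 (M = -37*2 = -74)
M - 390*(-271) = -74 - 390*(-271) = -74 + 105690 = 105616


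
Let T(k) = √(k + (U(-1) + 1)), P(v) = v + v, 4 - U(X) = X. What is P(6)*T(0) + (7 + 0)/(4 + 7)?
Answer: 7/11 + 12*√6 ≈ 30.030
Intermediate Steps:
U(X) = 4 - X
P(v) = 2*v
T(k) = √(6 + k) (T(k) = √(k + ((4 - 1*(-1)) + 1)) = √(k + ((4 + 1) + 1)) = √(k + (5 + 1)) = √(k + 6) = √(6 + k))
P(6)*T(0) + (7 + 0)/(4 + 7) = (2*6)*√(6 + 0) + (7 + 0)/(4 + 7) = 12*√6 + 7/11 = 7/11 + 12*√6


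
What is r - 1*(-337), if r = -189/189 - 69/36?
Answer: 4009/12 ≈ 334.08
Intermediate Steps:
r = -35/12 (r = -189*1/189 - 69*1/36 = -1 - 23/12 = -35/12 ≈ -2.9167)
r - 1*(-337) = -35/12 - 1*(-337) = -35/12 + 337 = 4009/12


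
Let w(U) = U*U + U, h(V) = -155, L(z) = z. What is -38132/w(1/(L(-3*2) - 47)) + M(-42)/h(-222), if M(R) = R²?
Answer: 4150597603/2015 ≈ 2.0599e+6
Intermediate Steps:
w(U) = U + U² (w(U) = U² + U = U + U²)
-38132/w(1/(L(-3*2) - 47)) + M(-42)/h(-222) = -38132*(-3*2 - 47)/(1 + 1/(-3*2 - 47)) + (-42)²/(-155) = -38132*(-6 - 47)/(1 + 1/(-6 - 47)) + 1764*(-1/155) = -38132*(-53/(1 + 1/(-53))) - 1764/155 = -38132*(-53/(1 - 1/53)) - 1764/155 = -38132/((-1/53*52/53)) - 1764/155 = -38132/(-52/2809) - 1764/155 = -38132*(-2809/52) - 1764/155 = 26778197/13 - 1764/155 = 4150597603/2015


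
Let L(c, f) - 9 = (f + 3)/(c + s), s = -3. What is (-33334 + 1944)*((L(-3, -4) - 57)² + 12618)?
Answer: -8422203815/18 ≈ -4.6790e+8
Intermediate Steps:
L(c, f) = 9 + (3 + f)/(-3 + c) (L(c, f) = 9 + (f + 3)/(c - 3) = 9 + (3 + f)/(-3 + c))
(-33334 + 1944)*((L(-3, -4) - 57)² + 12618) = (-33334 + 1944)*(((-24 - 4 + 9*(-3))/(-3 - 3) - 57)² + 12618) = -31390*(((-24 - 4 - 27)/(-6) - 57)² + 12618) = -31390*((-⅙*(-55) - 57)² + 12618) = -31390*((55/6 - 57)² + 12618) = -31390*((-287/6)² + 12618) = -31390*(82369/36 + 12618) = -31390*536617/36 = -8422203815/18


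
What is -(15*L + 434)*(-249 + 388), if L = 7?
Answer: -74921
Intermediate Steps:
-(15*L + 434)*(-249 + 388) = -(15*7 + 434)*(-249 + 388) = -(105 + 434)*139 = -539*139 = -1*74921 = -74921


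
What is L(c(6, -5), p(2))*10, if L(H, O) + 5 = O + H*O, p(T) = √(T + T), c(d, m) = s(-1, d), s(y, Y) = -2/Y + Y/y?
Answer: -470/3 ≈ -156.67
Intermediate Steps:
c(d, m) = -d - 2/d (c(d, m) = -2/d + d/(-1) = -2/d + d*(-1) = -2/d - d = -d - 2/d)
p(T) = √2*√T (p(T) = √(2*T) = √2*√T)
L(H, O) = -5 + O + H*O (L(H, O) = -5 + (O + H*O) = -5 + O + H*O)
L(c(6, -5), p(2))*10 = (-5 + √2*√2 + (-1*6 - 2/6)*(√2*√2))*10 = (-5 + 2 + (-6 - 2*⅙)*2)*10 = (-5 + 2 + (-6 - ⅓)*2)*10 = (-5 + 2 - 19/3*2)*10 = (-5 + 2 - 38/3)*10 = -47/3*10 = -470/3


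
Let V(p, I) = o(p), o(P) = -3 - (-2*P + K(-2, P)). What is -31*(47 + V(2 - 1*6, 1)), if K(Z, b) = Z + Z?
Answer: -1240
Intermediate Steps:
K(Z, b) = 2*Z
o(P) = 1 + 2*P (o(P) = -3 - (-2*P + 2*(-2)) = -3 - (-2*P - 4) = -3 - (-4 - 2*P) = -3 + (4 + 2*P) = 1 + 2*P)
V(p, I) = 1 + 2*p
-31*(47 + V(2 - 1*6, 1)) = -31*(47 + (1 + 2*(2 - 1*6))) = -31*(47 + (1 + 2*(2 - 6))) = -31*(47 + (1 + 2*(-4))) = -31*(47 + (1 - 8)) = -31*(47 - 7) = -31*40 = -1240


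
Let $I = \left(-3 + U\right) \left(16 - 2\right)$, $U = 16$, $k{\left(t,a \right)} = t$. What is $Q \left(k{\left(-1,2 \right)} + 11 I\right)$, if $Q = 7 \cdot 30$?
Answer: $420210$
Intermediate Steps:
$I = 182$ ($I = \left(-3 + 16\right) \left(16 - 2\right) = 13 \cdot 14 = 182$)
$Q = 210$
$Q \left(k{\left(-1,2 \right)} + 11 I\right) = 210 \left(-1 + 11 \cdot 182\right) = 210 \left(-1 + 2002\right) = 210 \cdot 2001 = 420210$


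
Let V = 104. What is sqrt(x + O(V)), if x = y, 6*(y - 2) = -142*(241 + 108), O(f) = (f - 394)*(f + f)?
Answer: I*sqrt(617199)/3 ≈ 261.87*I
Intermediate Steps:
O(f) = 2*f*(-394 + f) (O(f) = (-394 + f)*(2*f) = 2*f*(-394 + f))
y = -24773/3 (y = 2 + (-142*(241 + 108))/6 = 2 + (-142*349)/6 = 2 + (1/6)*(-49558) = 2 - 24779/3 = -24773/3 ≈ -8257.7)
x = -24773/3 ≈ -8257.7
sqrt(x + O(V)) = sqrt(-24773/3 + 2*104*(-394 + 104)) = sqrt(-24773/3 + 2*104*(-290)) = sqrt(-24773/3 - 60320) = sqrt(-205733/3) = I*sqrt(617199)/3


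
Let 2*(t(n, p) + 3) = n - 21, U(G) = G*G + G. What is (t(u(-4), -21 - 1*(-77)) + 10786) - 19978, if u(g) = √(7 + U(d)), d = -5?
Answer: -18411/2 + 3*√3/2 ≈ -9202.9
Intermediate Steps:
U(G) = G + G² (U(G) = G² + G = G + G²)
u(g) = 3*√3 (u(g) = √(7 - 5*(1 - 5)) = √(7 - 5*(-4)) = √(7 + 20) = √27 = 3*√3)
t(n, p) = -27/2 + n/2 (t(n, p) = -3 + (n - 21)/2 = -3 + (-21 + n)/2 = -3 + (-21/2 + n/2) = -27/2 + n/2)
(t(u(-4), -21 - 1*(-77)) + 10786) - 19978 = ((-27/2 + (3*√3)/2) + 10786) - 19978 = ((-27/2 + 3*√3/2) + 10786) - 19978 = (21545/2 + 3*√3/2) - 19978 = -18411/2 + 3*√3/2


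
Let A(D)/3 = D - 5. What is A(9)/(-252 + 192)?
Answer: -1/5 ≈ -0.20000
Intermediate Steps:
A(D) = -15 + 3*D (A(D) = 3*(D - 5) = 3*(-5 + D) = -15 + 3*D)
A(9)/(-252 + 192) = (-15 + 3*9)/(-252 + 192) = (-15 + 27)/(-60) = 12*(-1/60) = -1/5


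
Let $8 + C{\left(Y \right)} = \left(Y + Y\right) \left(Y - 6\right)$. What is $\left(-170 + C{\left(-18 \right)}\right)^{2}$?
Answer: $470596$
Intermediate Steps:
$C{\left(Y \right)} = -8 + 2 Y \left(-6 + Y\right)$ ($C{\left(Y \right)} = -8 + \left(Y + Y\right) \left(Y - 6\right) = -8 + 2 Y \left(-6 + Y\right)$)
$\left(-170 + C{\left(-18 \right)}\right)^{2} = \left(-170 - \left(-208 - 648\right)\right)^{2} = \left(-170 + \left(-8 + 216 + 2 \cdot 324\right)\right)^{2} = \left(-170 + \left(-8 + 216 + 648\right)\right)^{2} = \left(-170 + 856\right)^{2} = 686^{2} = 470596$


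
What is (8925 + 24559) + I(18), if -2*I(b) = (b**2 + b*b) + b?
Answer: 33151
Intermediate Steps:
I(b) = -b**2 - b/2 (I(b) = -((b**2 + b*b) + b)/2 = -((b**2 + b**2) + b)/2 = -(2*b**2 + b)/2 = -(b + 2*b**2)/2 = -b**2 - b/2)
(8925 + 24559) + I(18) = (8925 + 24559) - 1*18*(1/2 + 18) = 33484 - 1*18*37/2 = 33484 - 333 = 33151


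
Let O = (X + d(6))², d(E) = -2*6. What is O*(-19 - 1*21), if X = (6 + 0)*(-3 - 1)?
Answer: -51840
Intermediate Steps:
X = -24 (X = 6*(-4) = -24)
d(E) = -12
O = 1296 (O = (-24 - 12)² = (-36)² = 1296)
O*(-19 - 1*21) = 1296*(-19 - 1*21) = 1296*(-19 - 21) = 1296*(-40) = -51840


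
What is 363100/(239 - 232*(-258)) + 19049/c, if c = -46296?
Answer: 3133065589/556431624 ≈ 5.6306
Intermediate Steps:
363100/(239 - 232*(-258)) + 19049/c = 363100/(239 - 232*(-258)) + 19049/(-46296) = 363100/(239 + 59856) + 19049*(-1/46296) = 363100/60095 - 19049/46296 = 363100*(1/60095) - 19049/46296 = 72620/12019 - 19049/46296 = 3133065589/556431624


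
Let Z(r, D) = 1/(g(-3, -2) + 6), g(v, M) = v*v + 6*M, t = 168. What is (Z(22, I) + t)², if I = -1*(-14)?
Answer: 255025/9 ≈ 28336.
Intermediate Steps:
g(v, M) = v² + 6*M
I = 14
Z(r, D) = ⅓ (Z(r, D) = 1/(((-3)² + 6*(-2)) + 6) = 1/((9 - 12) + 6) = 1/(-3 + 6) = 1/3 = ⅓)
(Z(22, I) + t)² = (⅓ + 168)² = (505/3)² = 255025/9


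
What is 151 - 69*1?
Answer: 82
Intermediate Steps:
151 - 69*1 = 151 - 69 = 82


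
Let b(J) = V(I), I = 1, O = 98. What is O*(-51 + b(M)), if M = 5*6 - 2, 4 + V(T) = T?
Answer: -5292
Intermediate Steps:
V(T) = -4 + T
M = 28 (M = 30 - 2 = 28)
b(J) = -3 (b(J) = -4 + 1 = -3)
O*(-51 + b(M)) = 98*(-51 - 3) = 98*(-54) = -5292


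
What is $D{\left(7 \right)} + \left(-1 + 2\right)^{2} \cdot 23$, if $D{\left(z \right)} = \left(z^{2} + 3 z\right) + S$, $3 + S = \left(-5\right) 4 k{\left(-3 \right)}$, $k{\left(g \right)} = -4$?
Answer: $170$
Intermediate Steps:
$S = 77$ ($S = -3 + \left(-5\right) 4 \left(-4\right) = -3 - -80 = -3 + 80 = 77$)
$D{\left(z \right)} = 77 + z^{2} + 3 z$ ($D{\left(z \right)} = \left(z^{2} + 3 z\right) + 77 = 77 + z^{2} + 3 z$)
$D{\left(7 \right)} + \left(-1 + 2\right)^{2} \cdot 23 = \left(77 + 7^{2} + 3 \cdot 7\right) + \left(-1 + 2\right)^{2} \cdot 23 = \left(77 + 49 + 21\right) + 1^{2} \cdot 23 = 147 + 1 \cdot 23 = 147 + 23 = 170$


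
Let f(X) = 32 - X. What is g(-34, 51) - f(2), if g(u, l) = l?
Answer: 21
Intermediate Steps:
g(-34, 51) - f(2) = 51 - (32 - 1*2) = 51 - (32 - 2) = 51 - 1*30 = 51 - 30 = 21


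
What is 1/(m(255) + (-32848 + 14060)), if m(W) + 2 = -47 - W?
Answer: -1/19092 ≈ -5.2378e-5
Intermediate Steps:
m(W) = -49 - W (m(W) = -2 + (-47 - W) = -49 - W)
1/(m(255) + (-32848 + 14060)) = 1/((-49 - 1*255) + (-32848 + 14060)) = 1/((-49 - 255) - 18788) = 1/(-304 - 18788) = 1/(-19092) = -1/19092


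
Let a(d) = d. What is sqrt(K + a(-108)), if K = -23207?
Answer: I*sqrt(23315) ≈ 152.69*I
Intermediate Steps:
sqrt(K + a(-108)) = sqrt(-23207 - 108) = sqrt(-23315) = I*sqrt(23315)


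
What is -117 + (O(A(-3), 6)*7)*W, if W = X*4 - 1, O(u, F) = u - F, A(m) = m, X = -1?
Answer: 198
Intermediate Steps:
W = -5 (W = -1*4 - 1 = -4 - 1 = -5)
-117 + (O(A(-3), 6)*7)*W = -117 + ((-3 - 1*6)*7)*(-5) = -117 + ((-3 - 6)*7)*(-5) = -117 - 9*7*(-5) = -117 - 63*(-5) = -117 + 315 = 198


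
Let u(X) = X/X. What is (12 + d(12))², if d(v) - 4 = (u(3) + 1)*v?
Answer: 1600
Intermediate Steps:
u(X) = 1
d(v) = 4 + 2*v (d(v) = 4 + (1 + 1)*v = 4 + 2*v)
(12 + d(12))² = (12 + (4 + 2*12))² = (12 + (4 + 24))² = (12 + 28)² = 40² = 1600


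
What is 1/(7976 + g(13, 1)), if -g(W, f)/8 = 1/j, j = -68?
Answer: 17/135594 ≈ 0.00012537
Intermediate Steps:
g(W, f) = 2/17 (g(W, f) = -8/(-68) = -8*(-1/68) = 2/17)
1/(7976 + g(13, 1)) = 1/(7976 + 2/17) = 1/(135594/17) = 17/135594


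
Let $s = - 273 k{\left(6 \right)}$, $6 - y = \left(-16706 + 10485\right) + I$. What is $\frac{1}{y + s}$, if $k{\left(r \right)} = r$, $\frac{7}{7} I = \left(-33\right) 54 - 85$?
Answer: $\frac{1}{6456} \approx 0.00015489$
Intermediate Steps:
$I = -1867$ ($I = \left(-33\right) 54 - 85 = -1782 - 85 = -1867$)
$y = 8094$ ($y = 6 - \left(\left(-16706 + 10485\right) - 1867\right) = 6 - \left(-6221 - 1867\right) = 6 - -8088 = 6 + 8088 = 8094$)
$s = -1638$ ($s = \left(-273\right) 6 = -1638$)
$\frac{1}{y + s} = \frac{1}{8094 - 1638} = \frac{1}{6456}$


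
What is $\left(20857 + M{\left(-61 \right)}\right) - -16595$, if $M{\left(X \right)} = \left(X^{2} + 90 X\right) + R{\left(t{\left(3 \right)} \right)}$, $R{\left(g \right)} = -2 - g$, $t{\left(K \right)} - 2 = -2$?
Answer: $35681$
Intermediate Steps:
$t{\left(K \right)} = 0$ ($t{\left(K \right)} = 2 - 2 = 0$)
$M{\left(X \right)} = -2 + X^{2} + 90 X$ ($M{\left(X \right)} = \left(X^{2} + 90 X\right) - 2 = -2 + X^{2} + 90 X$)
$\left(20857 + M{\left(-61 \right)}\right) - -16595 = \left(20857 + \left(-2 + \left(-61\right)^{2} + 90 \left(-61\right)\right)\right) - -16595 = \left(20857 - 1771\right) + 16595 = 19086 + 16595 = 35681$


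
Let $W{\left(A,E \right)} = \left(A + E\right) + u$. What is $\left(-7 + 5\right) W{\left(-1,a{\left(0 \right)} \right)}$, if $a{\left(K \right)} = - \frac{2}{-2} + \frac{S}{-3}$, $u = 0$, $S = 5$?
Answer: $\frac{10}{3} \approx 3.3333$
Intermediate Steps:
$a{\left(K \right)} = - \frac{2}{3}$ ($a{\left(K \right)} = - \frac{2}{-2} + \frac{5}{-3} = \left(-2\right) \left(- \frac{1}{2}\right) + 5 \left(- \frac{1}{3}\right) = 1 - \frac{5}{3} = - \frac{2}{3}$)
$W{\left(A,E \right)} = A + E$ ($W{\left(A,E \right)} = \left(A + E\right) + 0 = A + E$)
$\left(-7 + 5\right) W{\left(-1,a{\left(0 \right)} \right)} = \left(-7 + 5\right) \left(-1 - \frac{2}{3}\right) = \left(-2\right) \left(- \frac{5}{3}\right) = \frac{10}{3}$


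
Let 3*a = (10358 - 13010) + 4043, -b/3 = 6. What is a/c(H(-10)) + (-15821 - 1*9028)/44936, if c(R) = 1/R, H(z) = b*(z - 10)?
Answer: 7500692271/44936 ≈ 1.6692e+5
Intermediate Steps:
b = -18 (b = -3*6 = -18)
a = 1391/3 (a = ((10358 - 13010) + 4043)/3 = (-2652 + 4043)/3 = (⅓)*1391 = 1391/3 ≈ 463.67)
H(z) = 180 - 18*z (H(z) = -18*(z - 10) = -18*(-10 + z) = 180 - 18*z)
a/c(H(-10)) + (-15821 - 1*9028)/44936 = 1391/(3*(1/(180 - 18*(-10)))) + (-15821 - 1*9028)/44936 = 1391/(3*(1/(180 + 180))) + (-15821 - 9028)*(1/44936) = 1391/(3*(1/360)) - 24849*1/44936 = 1391/(3*(1/360)) - 24849/44936 = (1391/3)*360 - 24849/44936 = 166920 - 24849/44936 = 7500692271/44936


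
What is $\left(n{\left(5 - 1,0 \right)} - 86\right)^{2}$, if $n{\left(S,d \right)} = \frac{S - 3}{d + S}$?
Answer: $\frac{117649}{16} \approx 7353.1$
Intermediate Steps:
$n{\left(S,d \right)} = \frac{-3 + S}{S + d}$
$\left(n{\left(5 - 1,0 \right)} - 86\right)^{2} = \left(\frac{-3 + \left(5 - 1\right)}{\left(5 - 1\right) + 0} - 86\right)^{2} = \left(\frac{-3 + 4}{4 + 0} - 86\right)^{2} = \left(\frac{1}{4} \cdot 1 - 86\right)^{2} = \left(\frac{1}{4} - 86\right)^{2} = \left(- \frac{343}{4}\right)^{2} = \frac{117649}{16}$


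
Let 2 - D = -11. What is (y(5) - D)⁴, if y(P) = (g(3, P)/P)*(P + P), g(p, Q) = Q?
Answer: 81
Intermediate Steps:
D = 13 (D = 2 - 1*(-11) = 2 + 11 = 13)
y(P) = 2*P (y(P) = (P/P)*(P + P) = 1*(2*P) = 2*P)
(y(5) - D)⁴ = (2*5 - 1*13)⁴ = (10 - 13)⁴ = (-3)⁴ = 81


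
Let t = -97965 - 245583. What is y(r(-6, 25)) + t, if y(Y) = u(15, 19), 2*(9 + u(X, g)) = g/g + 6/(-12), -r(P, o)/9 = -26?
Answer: -1374227/4 ≈ -3.4356e+5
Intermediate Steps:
r(P, o) = 234 (r(P, o) = -9*(-26) = 234)
u(X, g) = -35/4 (u(X, g) = -9 + (g/g + 6/(-12))/2 = -9 + (1 + 6*(-1/12))/2 = -9 + (1 - ½)/2 = -9 + (½)*(½) = -9 + ¼ = -35/4)
y(Y) = -35/4
t = -343548
y(r(-6, 25)) + t = -35/4 - 343548 = -1374227/4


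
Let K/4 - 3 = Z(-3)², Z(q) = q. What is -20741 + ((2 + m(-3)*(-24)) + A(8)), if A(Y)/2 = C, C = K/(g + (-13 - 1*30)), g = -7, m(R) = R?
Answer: -516723/25 ≈ -20669.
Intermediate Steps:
K = 48 (K = 12 + 4*(-3)² = 12 + 4*9 = 12 + 36 = 48)
C = -24/25 (C = 48/(-7 + (-13 - 1*30)) = 48/(-7 + (-13 - 30)) = 48/(-7 - 43) = 48/(-50) = 48*(-1/50) = -24/25 ≈ -0.96000)
A(Y) = -48/25 (A(Y) = 2*(-24/25) = -48/25)
-20741 + ((2 + m(-3)*(-24)) + A(8)) = -20741 + ((2 - 3*(-24)) - 48/25) = -20741 + ((2 + 72) - 48/25) = -20741 + (74 - 48/25) = -20741 + 1802/25 = -516723/25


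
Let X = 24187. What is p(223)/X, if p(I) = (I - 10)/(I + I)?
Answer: 213/10787402 ≈ 1.9745e-5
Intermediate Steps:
p(I) = (-10 + I)/(2*I) (p(I) = (-10 + I)/((2*I)) = (-10 + I)*(1/(2*I)) = (-10 + I)/(2*I))
p(223)/X = ((1/2)*(-10 + 223)/223)/24187 = ((1/2)*(1/223)*213)*(1/24187) = (213/446)*(1/24187) = 213/10787402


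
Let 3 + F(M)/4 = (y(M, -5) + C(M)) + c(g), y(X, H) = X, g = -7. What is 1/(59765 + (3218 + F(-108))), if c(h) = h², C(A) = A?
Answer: 1/62303 ≈ 1.6051e-5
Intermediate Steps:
F(M) = 184 + 8*M (F(M) = -12 + 4*((M + M) + (-7)²) = -12 + 4*(2*M + 49) = -12 + 4*(49 + 2*M) = -12 + (196 + 8*M) = 184 + 8*M)
1/(59765 + (3218 + F(-108))) = 1/(59765 + (3218 + (184 + 8*(-108)))) = 1/(59765 + (3218 + (184 - 864))) = 1/(59765 + (3218 - 680)) = 1/(59765 + 2538) = 1/62303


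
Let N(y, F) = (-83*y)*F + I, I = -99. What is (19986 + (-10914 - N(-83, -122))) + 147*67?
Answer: 859478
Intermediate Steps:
N(y, F) = -99 - 83*F*y (N(y, F) = (-83*y)*F - 99 = -83*F*y - 99 = -99 - 83*F*y)
(19986 + (-10914 - N(-83, -122))) + 147*67 = (19986 + (-10914 - (-99 - 83*(-122)*(-83)))) + 147*67 = (19986 + (-10914 - (-99 - 840458))) + 9849 = (19986 + (-10914 - 1*(-840557))) + 9849 = (19986 + (-10914 + 840557)) + 9849 = (19986 + 829643) + 9849 = 849629 + 9849 = 859478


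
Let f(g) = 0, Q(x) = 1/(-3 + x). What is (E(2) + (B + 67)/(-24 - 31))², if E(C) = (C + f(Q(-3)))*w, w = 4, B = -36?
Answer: 167281/3025 ≈ 55.299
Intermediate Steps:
E(C) = 4*C (E(C) = (C + 0)*4 = C*4 = 4*C)
(E(2) + (B + 67)/(-24 - 31))² = (4*2 + (-36 + 67)/(-24 - 31))² = (8 + 31/(-55))² = (8 + 31*(-1/55))² = (8 - 31/55)² = (409/55)² = 167281/3025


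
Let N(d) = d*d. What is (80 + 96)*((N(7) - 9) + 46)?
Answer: 15136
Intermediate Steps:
N(d) = d**2
(80 + 96)*((N(7) - 9) + 46) = (80 + 96)*((7**2 - 9) + 46) = 176*((49 - 9) + 46) = 176*(40 + 46) = 176*86 = 15136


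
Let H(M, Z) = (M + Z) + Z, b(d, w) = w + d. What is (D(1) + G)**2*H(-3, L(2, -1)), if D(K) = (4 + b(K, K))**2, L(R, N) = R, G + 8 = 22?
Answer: 2500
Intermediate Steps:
G = 14 (G = -8 + 22 = 14)
b(d, w) = d + w
H(M, Z) = M + 2*Z
D(K) = (4 + 2*K)**2 (D(K) = (4 + (K + K))**2 = (4 + 2*K)**2)
(D(1) + G)**2*H(-3, L(2, -1)) = (4*(2 + 1)**2 + 14)**2*(-3 + 2*2) = (4*3**2 + 14)**2*(-3 + 4) = (4*9 + 14)**2*1 = (36 + 14)**2*1 = 50**2*1 = 2500*1 = 2500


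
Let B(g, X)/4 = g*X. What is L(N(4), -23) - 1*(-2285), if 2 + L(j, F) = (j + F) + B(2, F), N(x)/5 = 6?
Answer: 2106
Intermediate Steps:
N(x) = 30 (N(x) = 5*6 = 30)
B(g, X) = 4*X*g (B(g, X) = 4*(g*X) = 4*(X*g) = 4*X*g)
L(j, F) = -2 + j + 9*F (L(j, F) = -2 + ((j + F) + 4*F*2) = -2 + ((F + j) + 8*F) = -2 + (j + 9*F) = -2 + j + 9*F)
L(N(4), -23) - 1*(-2285) = (-2 + 30 + 9*(-23)) - 1*(-2285) = (-2 + 30 - 207) + 2285 = -179 + 2285 = 2106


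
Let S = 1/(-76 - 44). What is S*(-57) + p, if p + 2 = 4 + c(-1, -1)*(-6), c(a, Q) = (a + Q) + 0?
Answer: 579/40 ≈ 14.475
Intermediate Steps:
c(a, Q) = Q + a (c(a, Q) = (Q + a) + 0 = Q + a)
p = 14 (p = -2 + (4 + (-1 - 1)*(-6)) = -2 + (4 - 2*(-6)) = -2 + (4 + 12) = -2 + 16 = 14)
S = -1/120 (S = 1/(-120) = -1/120 ≈ -0.0083333)
S*(-57) + p = -1/120*(-57) + 14 = 19/40 + 14 = 579/40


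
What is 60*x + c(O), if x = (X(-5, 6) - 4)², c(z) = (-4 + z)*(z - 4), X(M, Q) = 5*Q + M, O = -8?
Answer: 26604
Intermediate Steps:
X(M, Q) = M + 5*Q
c(z) = (-4 + z)² (c(z) = (-4 + z)*(-4 + z) = (-4 + z)²)
x = 441 (x = ((-5 + 5*6) - 4)² = ((-5 + 30) - 4)² = (25 - 4)² = 21² = 441)
60*x + c(O) = 60*441 + (-4 - 8)² = 26460 + (-12)² = 26460 + 144 = 26604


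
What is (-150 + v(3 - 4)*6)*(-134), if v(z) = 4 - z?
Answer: 16080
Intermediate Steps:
(-150 + v(3 - 4)*6)*(-134) = (-150 + (4 - (3 - 4))*6)*(-134) = (-150 + (4 - 1*(-1))*6)*(-134) = (-150 + (4 + 1)*6)*(-134) = (-150 + 5*6)*(-134) = (-150 + 30)*(-134) = -120*(-134) = 16080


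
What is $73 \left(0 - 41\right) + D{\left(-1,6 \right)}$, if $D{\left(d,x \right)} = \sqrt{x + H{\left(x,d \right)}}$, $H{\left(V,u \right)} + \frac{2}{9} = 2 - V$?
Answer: $- \frac{8975}{3} \approx -2991.7$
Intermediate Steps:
$H{\left(V,u \right)} = \frac{16}{9} - V$ ($H{\left(V,u \right)} = - \frac{2}{9} - \left(-2 + V\right) = \frac{16}{9} - V$)
$D{\left(d,x \right)} = \frac{4}{3}$ ($D{\left(d,x \right)} = \sqrt{x - \left(- \frac{16}{9} + x\right)} = \sqrt{\frac{16}{9}} = \frac{4}{3}$)
$73 \left(0 - 41\right) + D{\left(-1,6 \right)} = 73 \left(0 - 41\right) + \frac{4}{3} = 73 \left(-41\right) + \frac{4}{3} = -2993 + \frac{4}{3} = - \frac{8975}{3}$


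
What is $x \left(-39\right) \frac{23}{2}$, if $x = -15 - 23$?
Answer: $17043$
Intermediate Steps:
$x = -38$
$x \left(-39\right) \frac{23}{2} = \left(-38\right) \left(-39\right) \frac{23}{2} = 1482 \cdot 23 \cdot \frac{1}{2} = 1482 \cdot \frac{23}{2} = 17043$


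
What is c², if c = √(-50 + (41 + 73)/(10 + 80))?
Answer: -731/15 ≈ -48.733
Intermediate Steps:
c = I*√10965/15 (c = √(-50 + 114/90) = √(-50 + 114*(1/90)) = √(-50 + 19/15) = √(-731/15) = I*√10965/15 ≈ 6.9809*I)
c² = (I*√10965/15)² = -731/15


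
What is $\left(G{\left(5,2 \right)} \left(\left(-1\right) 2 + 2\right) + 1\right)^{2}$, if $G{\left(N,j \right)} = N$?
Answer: $1$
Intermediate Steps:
$\left(G{\left(5,2 \right)} \left(\left(-1\right) 2 + 2\right) + 1\right)^{2} = \left(5 \left(\left(-1\right) 2 + 2\right) + 1\right)^{2} = \left(5 \left(-2 + 2\right) + 1\right)^{2} = \left(5 \cdot 0 + 1\right)^{2} = \left(0 + 1\right)^{2} = 1^{2} = 1$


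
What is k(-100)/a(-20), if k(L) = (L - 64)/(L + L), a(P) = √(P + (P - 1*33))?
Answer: -41*I*√73/3650 ≈ -0.095974*I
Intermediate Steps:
a(P) = √(-33 + 2*P) (a(P) = √(P + (P - 33)) = √(P + (-33 + P)) = √(-33 + 2*P))
k(L) = (-64 + L)/(2*L) (k(L) = (-64 + L)/((2*L)) = (-64 + L)*(1/(2*L)) = (-64 + L)/(2*L))
k(-100)/a(-20) = ((½)*(-64 - 100)/(-100))/(√(-33 + 2*(-20))) = ((½)*(-1/100)*(-164))/(√(-33 - 40)) = 41/(50*(√(-73))) = 41/(50*((I*√73))) = 41*(-I*√73/73)/50 = -41*I*√73/3650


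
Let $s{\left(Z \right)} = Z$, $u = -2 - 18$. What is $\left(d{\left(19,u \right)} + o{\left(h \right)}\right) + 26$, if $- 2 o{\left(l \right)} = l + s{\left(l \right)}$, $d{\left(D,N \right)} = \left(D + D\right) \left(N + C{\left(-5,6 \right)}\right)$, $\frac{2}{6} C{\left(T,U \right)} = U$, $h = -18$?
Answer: $-32$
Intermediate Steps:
$u = -20$ ($u = -2 - 18 = -20$)
$C{\left(T,U \right)} = 3 U$
$d{\left(D,N \right)} = 2 D \left(18 + N\right)$ ($d{\left(D,N \right)} = \left(D + D\right) \left(N + 3 \cdot 6\right) = 2 D \left(N + 18\right) = 2 D \left(18 + N\right)$)
$o{\left(l \right)} = - l$ ($o{\left(l \right)} = - \frac{l + l}{2} = - \frac{2 l}{2} = - l$)
$\left(d{\left(19,u \right)} + o{\left(h \right)}\right) + 26 = \left(2 \cdot 19 \left(18 - 20\right) - -18\right) + 26 = \left(2 \cdot 19 \left(-2\right) + 18\right) + 26 = \left(-76 + 18\right) + 26 = -58 + 26 = -32$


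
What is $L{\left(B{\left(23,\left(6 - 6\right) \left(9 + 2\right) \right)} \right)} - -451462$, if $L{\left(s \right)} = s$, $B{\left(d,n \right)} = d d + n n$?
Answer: $451991$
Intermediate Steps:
$B{\left(d,n \right)} = d^{2} + n^{2}$
$L{\left(B{\left(23,\left(6 - 6\right) \left(9 + 2\right) \right)} \right)} - -451462 = \left(23^{2} + \left(\left(6 - 6\right) \left(9 + 2\right)\right)^{2}\right) - -451462 = \left(529 + \left(0 \cdot 11\right)^{2}\right) + 451462 = \left(529 + 0^{2}\right) + 451462 = \left(529 + 0\right) + 451462 = 529 + 451462 = 451991$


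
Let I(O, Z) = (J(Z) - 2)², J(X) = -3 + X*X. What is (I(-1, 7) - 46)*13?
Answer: 24570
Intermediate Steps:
J(X) = -3 + X²
I(O, Z) = (-5 + Z²)² (I(O, Z) = ((-3 + Z²) - 2)² = (-5 + Z²)²)
(I(-1, 7) - 46)*13 = ((-5 + 7²)² - 46)*13 = ((-5 + 49)² - 46)*13 = (44² - 46)*13 = (1936 - 46)*13 = 1890*13 = 24570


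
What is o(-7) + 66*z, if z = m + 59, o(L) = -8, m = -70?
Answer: -734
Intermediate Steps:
z = -11 (z = -70 + 59 = -11)
o(-7) + 66*z = -8 + 66*(-11) = -8 - 726 = -734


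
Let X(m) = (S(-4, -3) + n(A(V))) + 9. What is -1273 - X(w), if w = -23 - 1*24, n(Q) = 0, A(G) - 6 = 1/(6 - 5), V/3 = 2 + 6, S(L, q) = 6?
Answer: -1288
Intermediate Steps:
V = 24 (V = 3*(2 + 6) = 3*8 = 24)
A(G) = 7 (A(G) = 6 + 1/(6 - 5) = 6 + 1/1 = 6 + 1 = 7)
w = -47 (w = -23 - 24 = -47)
X(m) = 15 (X(m) = (6 + 0) + 9 = 6 + 9 = 15)
-1273 - X(w) = -1273 - 1*15 = -1273 - 15 = -1288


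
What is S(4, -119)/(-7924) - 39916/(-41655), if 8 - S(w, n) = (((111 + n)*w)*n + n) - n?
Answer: 118645846/82518555 ≈ 1.4378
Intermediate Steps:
S(w, n) = 8 - n*w*(111 + n) (S(w, n) = 8 - ((((111 + n)*w)*n + n) - n) = 8 - (((w*(111 + n))*n + n) - n) = 8 - ((n*w*(111 + n) + n) - n) = 8 - ((n + n*w*(111 + n)) - n) = 8 - n*w*(111 + n))
S(4, -119)/(-7924) - 39916/(-41655) = (8 - 1*4*(-119)**2 - 111*(-119)*4)/(-7924) - 39916/(-41655) = (8 - 1*4*14161 + 52836)*(-1/7924) - 39916*(-1/41655) = (8 - 56644 + 52836)*(-1/7924) + 39916/41655 = -3800*(-1/7924) + 39916/41655 = 950/1981 + 39916/41655 = 118645846/82518555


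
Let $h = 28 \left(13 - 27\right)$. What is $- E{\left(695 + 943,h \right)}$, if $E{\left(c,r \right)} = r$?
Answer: $392$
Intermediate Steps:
$h = -392$ ($h = 28 \left(-14\right) = -392$)
$- E{\left(695 + 943,h \right)} = \left(-1\right) \left(-392\right) = 392$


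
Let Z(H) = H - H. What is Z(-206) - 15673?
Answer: -15673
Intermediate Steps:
Z(H) = 0
Z(-206) - 15673 = 0 - 15673 = -15673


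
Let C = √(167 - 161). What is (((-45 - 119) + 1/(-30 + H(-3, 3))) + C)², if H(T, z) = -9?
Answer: 40930735/1521 - 12794*√6/39 ≈ 26107.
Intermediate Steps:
C = √6 ≈ 2.4495
(((-45 - 119) + 1/(-30 + H(-3, 3))) + C)² = (((-45 - 119) + 1/(-30 - 9)) + √6)² = ((-164 + 1/(-39)) + √6)² = ((-164 - 1/39) + √6)² = (-6397/39 + √6)²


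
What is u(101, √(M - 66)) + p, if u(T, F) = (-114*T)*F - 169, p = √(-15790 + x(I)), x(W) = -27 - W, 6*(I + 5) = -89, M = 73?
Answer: -169 - 11514*√7 + I*√568698/6 ≈ -30632.0 + 125.69*I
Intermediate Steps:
I = -119/6 (I = -5 + (⅙)*(-89) = -5 - 89/6 = -119/6 ≈ -19.833)
p = I*√568698/6 (p = √(-15790 + (-27 - 1*(-119/6))) = √(-15790 + (-27 + 119/6)) = √(-15790 - 43/6) = √(-94783/6) = I*√568698/6 ≈ 125.69*I)
u(T, F) = -169 - 114*F*T (u(T, F) = -114*F*T - 169 = -169 - 114*F*T)
u(101, √(M - 66)) + p = (-169 - 114*√(73 - 66)*101) + I*√568698/6 = (-169 - 114*√7*101) + I*√568698/6 = (-169 - 11514*√7) + I*√568698/6 = -169 - 11514*√7 + I*√568698/6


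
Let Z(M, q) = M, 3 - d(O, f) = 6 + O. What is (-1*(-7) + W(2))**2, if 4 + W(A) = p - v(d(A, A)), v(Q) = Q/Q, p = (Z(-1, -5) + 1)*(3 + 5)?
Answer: 4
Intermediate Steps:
d(O, f) = -3 - O (d(O, f) = 3 - (6 + O) = 3 + (-6 - O) = -3 - O)
p = 0 (p = (-1 + 1)*(3 + 5) = 0*8 = 0)
v(Q) = 1
W(A) = -5 (W(A) = -4 + (0 - 1*1) = -4 + (0 - 1) = -4 - 1 = -5)
(-1*(-7) + W(2))**2 = (-1*(-7) - 5)**2 = (7 - 5)**2 = 2**2 = 4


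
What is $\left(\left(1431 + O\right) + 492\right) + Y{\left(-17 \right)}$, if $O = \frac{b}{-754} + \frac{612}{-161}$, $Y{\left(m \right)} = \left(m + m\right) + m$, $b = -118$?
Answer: $\frac{113403559}{60697} \approx 1868.4$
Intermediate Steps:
$Y{\left(m \right)} = 3 m$ ($Y{\left(m \right)} = 2 m + m = 3 m$)
$O = - \frac{221225}{60697}$ ($O = - \frac{118}{-754} + \frac{612}{-161} = \left(-118\right) \left(- \frac{1}{754}\right) + 612 \left(- \frac{1}{161}\right) = \frac{59}{377} - \frac{612}{161} = - \frac{221225}{60697} \approx -3.6447$)
$\left(\left(1431 + O\right) + 492\right) + Y{\left(-17 \right)} = \left(\left(1431 - \frac{221225}{60697}\right) + 492\right) + 3 \left(-17\right) = \left(\frac{86636182}{60697} + 492\right) - 51 = \frac{116499106}{60697} - 51 = \frac{113403559}{60697}$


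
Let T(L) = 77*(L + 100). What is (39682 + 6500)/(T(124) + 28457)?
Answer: 15394/15235 ≈ 1.0104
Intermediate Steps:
T(L) = 7700 + 77*L (T(L) = 77*(100 + L) = 7700 + 77*L)
(39682 + 6500)/(T(124) + 28457) = (39682 + 6500)/((7700 + 77*124) + 28457) = 46182/((7700 + 9548) + 28457) = 46182/(17248 + 28457) = 46182/45705 = 46182*(1/45705) = 15394/15235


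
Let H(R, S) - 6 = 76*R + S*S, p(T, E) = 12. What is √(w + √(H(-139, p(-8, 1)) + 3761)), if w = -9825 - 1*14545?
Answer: √(-24370 + I*√6653) ≈ 0.2612 + 156.11*I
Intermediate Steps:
H(R, S) = 6 + S² + 76*R (H(R, S) = 6 + (76*R + S*S) = 6 + (76*R + S²) = 6 + (S² + 76*R) = 6 + S² + 76*R)
w = -24370 (w = -9825 - 14545 = -24370)
√(w + √(H(-139, p(-8, 1)) + 3761)) = √(-24370 + √((6 + 12² + 76*(-139)) + 3761)) = √(-24370 + √((6 + 144 - 10564) + 3761)) = √(-24370 + √(-10414 + 3761)) = √(-24370 + √(-6653)) = √(-24370 + I*√6653)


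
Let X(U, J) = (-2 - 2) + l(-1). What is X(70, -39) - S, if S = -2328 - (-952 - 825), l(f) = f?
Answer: 546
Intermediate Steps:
X(U, J) = -5 (X(U, J) = (-2 - 2) - 1 = -4 - 1 = -5)
S = -551 (S = -2328 - 1*(-1777) = -2328 + 1777 = -551)
X(70, -39) - S = -5 - 1*(-551) = -5 + 551 = 546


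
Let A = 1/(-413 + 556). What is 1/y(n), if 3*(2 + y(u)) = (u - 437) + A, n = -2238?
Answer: -143/127794 ≈ -0.0011190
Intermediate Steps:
A = 1/143 ≈ 0.0069930
y(u) = -21116/143 + u/3 (y(u) = -2 + ((u - 437) + 1/143)/3 = -2 + ((-437 + u) + 1/143)/3 = -2 + (-62490/143 + u)/3 = -2 + (-20830/143 + u/3) = -21116/143 + u/3)
1/y(n) = 1/(-21116/143 + (1/3)*(-2238)) = 1/(-21116/143 - 746) = 1/(-127794/143) = -143/127794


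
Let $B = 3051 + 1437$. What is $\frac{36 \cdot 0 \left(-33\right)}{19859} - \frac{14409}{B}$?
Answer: $- \frac{4803}{1496} \approx -3.2106$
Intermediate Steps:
$B = 4488$
$\frac{36 \cdot 0 \left(-33\right)}{19859} - \frac{14409}{B} = \frac{36 \cdot 0 \left(-33\right)}{19859} - \frac{14409}{4488} = 0 \left(-33\right) \frac{1}{19859} - \frac{4803}{1496} = 0 \cdot \frac{1}{19859} - \frac{4803}{1496} = 0 - \frac{4803}{1496} = - \frac{4803}{1496}$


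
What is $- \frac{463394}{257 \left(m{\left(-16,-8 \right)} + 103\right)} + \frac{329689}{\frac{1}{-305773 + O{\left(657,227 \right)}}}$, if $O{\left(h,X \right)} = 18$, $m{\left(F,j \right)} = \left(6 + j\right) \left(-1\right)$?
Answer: $- \frac{2720197564825469}{26985} \approx -1.008 \cdot 10^{11}$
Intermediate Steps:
$m{\left(F,j \right)} = -6 - j$
$- \frac{463394}{257 \left(m{\left(-16,-8 \right)} + 103\right)} + \frac{329689}{\frac{1}{-305773 + O{\left(657,227 \right)}}} = - \frac{463394}{257 \left(\left(-6 - -8\right) + 103\right)} + \frac{329689}{\frac{1}{-305773 + 18}} = - \frac{463394}{257 \left(\left(-6 + 8\right) + 103\right)} + \frac{329689}{\frac{1}{-305755}} = - \frac{463394}{257 \left(2 + 103\right)} + \frac{329689}{- \frac{1}{305755}} = - \frac{463394}{257 \cdot 105} + 329689 \left(-305755\right) = - \frac{463394}{26985} - 100804060195 = - \frac{2720197564825469}{26985}$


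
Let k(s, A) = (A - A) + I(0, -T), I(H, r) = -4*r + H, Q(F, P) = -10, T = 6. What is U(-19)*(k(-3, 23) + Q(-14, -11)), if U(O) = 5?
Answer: 70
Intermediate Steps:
I(H, r) = H - 4*r
k(s, A) = 24 (k(s, A) = (A - A) + (0 - (-4)*6) = 0 + (0 - 4*(-6)) = 0 + (0 + 24) = 0 + 24 = 24)
U(-19)*(k(-3, 23) + Q(-14, -11)) = 5*(24 - 10) = 5*14 = 70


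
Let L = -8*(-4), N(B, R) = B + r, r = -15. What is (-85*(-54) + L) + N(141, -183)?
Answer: 4748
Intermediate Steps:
N(B, R) = -15 + B (N(B, R) = B - 15 = -15 + B)
L = 32
(-85*(-54) + L) + N(141, -183) = (-85*(-54) + 32) + (-15 + 141) = (4590 + 32) + 126 = 4622 + 126 = 4748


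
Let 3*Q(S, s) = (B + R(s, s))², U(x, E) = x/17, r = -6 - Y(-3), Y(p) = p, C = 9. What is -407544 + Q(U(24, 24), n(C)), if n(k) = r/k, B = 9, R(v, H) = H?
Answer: -11003012/27 ≈ -4.0752e+5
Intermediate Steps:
r = -3 (r = -6 - 1*(-3) = -6 + 3 = -3)
U(x, E) = x/17 (U(x, E) = x*(1/17) = x/17)
n(k) = -3/k
Q(S, s) = (9 + s)²/3
-407544 + Q(U(24, 24), n(C)) = -407544 + (9 - 3/9)²/3 = -407544 + (9 - 3*⅑)²/3 = -407544 + (9 - ⅓)²/3 = -407544 + (26/3)²/3 = -407544 + (⅓)*(676/9) = -407544 + 676/27 = -11003012/27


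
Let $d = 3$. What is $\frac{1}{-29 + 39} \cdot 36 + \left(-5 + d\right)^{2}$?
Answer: $\frac{38}{5} \approx 7.6$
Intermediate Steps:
$\frac{1}{-29 + 39} \cdot 36 + \left(-5 + d\right)^{2} = \frac{1}{-29 + 39} \cdot 36 + \left(-5 + 3\right)^{2} = \frac{1}{10} \cdot 36 + \left(-2\right)^{2} = \frac{1}{10} \cdot 36 + 4 = \frac{18}{5} + 4 = \frac{38}{5}$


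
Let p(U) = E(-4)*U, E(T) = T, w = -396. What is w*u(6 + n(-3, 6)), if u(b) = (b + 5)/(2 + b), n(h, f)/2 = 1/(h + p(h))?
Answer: -19998/37 ≈ -540.49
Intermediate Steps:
p(U) = -4*U
n(h, f) = -2/(3*h) (n(h, f) = 2/(h - 4*h) = 2/((-3*h)) = 2*(-1/(3*h)) = -2/(3*h))
u(b) = (5 + b)/(2 + b)
w*u(6 + n(-3, 6)) = -396*(5 + (6 - ⅔/(-3)))/(2 + (6 - ⅔/(-3))) = -396*(5 + (6 - ⅔*(-⅓)))/(2 + (6 - ⅔*(-⅓))) = -396*(5 + (6 + 2/9))/(2 + (6 + 2/9)) = -396*(5 + 56/9)/(2 + 56/9) = -396*101/(74/9*9) = -1782*101/(37*9) = -396*101/74 = -19998/37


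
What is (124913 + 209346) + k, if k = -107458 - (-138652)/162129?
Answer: 2163009293/9537 ≈ 2.2680e+5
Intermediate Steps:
k = -1024818790/9537 (k = -107458 - (-138652)/162129 = -107458 - 1*(-8156/9537) = -107458 + 8156/9537 = -1024818790/9537 ≈ -1.0746e+5)
(124913 + 209346) + k = (124913 + 209346) - 1024818790/9537 = 334259 - 1024818790/9537 = 2163009293/9537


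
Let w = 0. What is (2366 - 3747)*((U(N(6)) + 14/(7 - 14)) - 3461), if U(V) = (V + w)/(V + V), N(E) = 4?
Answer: 9563425/2 ≈ 4.7817e+6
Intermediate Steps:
U(V) = 1/2 (U(V) = (V + 0)/(V + V) = V/((2*V)) = V*(1/(2*V)) = 1/2)
(2366 - 3747)*((U(N(6)) + 14/(7 - 14)) - 3461) = (2366 - 3747)*((1/2 + 14/(7 - 14)) - 3461) = -1381*((1/2 + 14/(-7)) - 3461) = -1381*((1/2 + 14*(-1/7)) - 3461) = -1381*((1/2 - 2) - 3461) = -1381*(-3/2 - 3461) = -1381*(-6925/2) = 9563425/2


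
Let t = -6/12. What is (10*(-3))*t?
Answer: 15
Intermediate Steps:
t = -1/2 (t = -6*1/12 = -1/2 ≈ -0.50000)
(10*(-3))*t = (10*(-3))*(-1/2) = -30*(-1/2) = 15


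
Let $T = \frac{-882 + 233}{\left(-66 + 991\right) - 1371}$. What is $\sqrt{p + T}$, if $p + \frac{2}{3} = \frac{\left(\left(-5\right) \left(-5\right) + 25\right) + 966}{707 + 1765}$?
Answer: $\frac{\sqrt{22781618898}}{137814} \approx 1.0952$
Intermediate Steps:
$T = \frac{649}{446}$ ($T = - \frac{649}{925 - 1371} = - \frac{649}{-446} = \left(-649\right) \left(- \frac{1}{446}\right) = \frac{649}{446} \approx 1.4552$)
$p = - \frac{79}{309}$ ($p = - \frac{2}{3} + \frac{\left(\left(-5\right) \left(-5\right) + 25\right) + 966}{707 + 1765} = - \frac{2}{3} + \frac{\left(25 + 25\right) + 966}{2472} = - \frac{2}{3} + \left(50 + 966\right) \frac{1}{2472} = - \frac{2}{3} + 1016 \cdot \frac{1}{2472} = - \frac{2}{3} + \frac{127}{309} = - \frac{79}{309} \approx -0.25566$)
$\sqrt{p + T} = \sqrt{- \frac{79}{309} + \frac{649}{446}} = \sqrt{\frac{165307}{137814}} = \frac{\sqrt{22781618898}}{137814}$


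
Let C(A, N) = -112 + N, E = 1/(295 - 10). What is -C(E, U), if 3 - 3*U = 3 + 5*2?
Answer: 346/3 ≈ 115.33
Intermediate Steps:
E = 1/285 ≈ 0.0035088
U = -10/3 (U = 1 - (3 + 5*2)/3 = 1 - (3 + 10)/3 = 1 - 1/3*13 = 1 - 13/3 = -10/3 ≈ -3.3333)
-C(E, U) = -(-112 - 10/3) = -1*(-346/3) = 346/3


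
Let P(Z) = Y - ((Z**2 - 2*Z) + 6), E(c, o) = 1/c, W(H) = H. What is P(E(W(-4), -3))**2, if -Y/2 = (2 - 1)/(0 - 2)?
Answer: 7921/256 ≈ 30.941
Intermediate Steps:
Y = 1 (Y = -2*(2 - 1)/(0 - 2) = -2/(-2) = -2*(-1)/2 = -2*(-1/2) = 1)
P(Z) = -5 - Z**2 + 2*Z (P(Z) = 1 - ((Z**2 - 2*Z) + 6) = 1 - (6 + Z**2 - 2*Z) = 1 + (-6 - Z**2 + 2*Z) = -5 - Z**2 + 2*Z)
P(E(W(-4), -3))**2 = (-5 - (1/(-4))**2 + 2/(-4))**2 = (-5 - (-1/4)**2 + 2*(-1/4))**2 = (-5 - 1*1/16 - 1/2)**2 = (-5 - 1/16 - 1/2)**2 = (-89/16)**2 = 7921/256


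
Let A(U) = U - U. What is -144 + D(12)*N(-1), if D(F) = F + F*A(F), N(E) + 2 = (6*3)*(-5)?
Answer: -1248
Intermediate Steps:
N(E) = -92 (N(E) = -2 + (6*3)*(-5) = -2 + 18*(-5) = -2 - 90 = -92)
A(U) = 0
D(F) = F (D(F) = F + F*0 = F + 0 = F)
-144 + D(12)*N(-1) = -144 + 12*(-92) = -144 - 1104 = -1248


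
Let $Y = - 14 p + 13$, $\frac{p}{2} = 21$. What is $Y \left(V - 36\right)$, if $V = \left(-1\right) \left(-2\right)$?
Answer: $19550$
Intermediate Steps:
$p = 42$ ($p = 2 \cdot 21 = 42$)
$V = 2$
$Y = -575$ ($Y = \left(-14\right) 42 + 13 = -588 + 13 = -575$)
$Y \left(V - 36\right) = - 575 \left(2 - 36\right) = \left(-575\right) \left(-34\right) = 19550$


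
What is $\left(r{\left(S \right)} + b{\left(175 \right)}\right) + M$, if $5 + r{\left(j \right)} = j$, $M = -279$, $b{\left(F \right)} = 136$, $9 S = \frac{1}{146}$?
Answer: $- \frac{194471}{1314} \approx -148.0$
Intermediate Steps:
$S = \frac{1}{1314}$ ($S = \frac{1}{9 \cdot 146} = \frac{1}{9} \cdot \frac{1}{146} = \frac{1}{1314} \approx 0.00076103$)
$r{\left(j \right)} = -5 + j$
$\left(r{\left(S \right)} + b{\left(175 \right)}\right) + M = \left(\left(-5 + \frac{1}{1314}\right) + 136\right) - 279 = \left(- \frac{6569}{1314} + 136\right) - 279 = \frac{172135}{1314} - 279 = - \frac{194471}{1314}$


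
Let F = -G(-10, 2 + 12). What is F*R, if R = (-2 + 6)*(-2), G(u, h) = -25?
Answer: -200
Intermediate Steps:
F = 25 (F = -1*(-25) = 25)
R = -8 (R = 4*(-2) = -8)
F*R = 25*(-8) = -200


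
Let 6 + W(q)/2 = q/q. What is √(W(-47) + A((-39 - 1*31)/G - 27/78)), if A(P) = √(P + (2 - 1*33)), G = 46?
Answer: √(-3576040 + 598*I*√11753690)/598 ≈ 0.87374 + 3.2808*I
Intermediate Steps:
W(q) = -10 (W(q) = -12 + 2*(q/q) = -12 + 2*1 = -12 + 2 = -10)
A(P) = √(-31 + P) (A(P) = √(P + (2 - 33)) = √(P - 31) = √(-31 + P))
√(W(-47) + A((-39 - 1*31)/G - 27/78)) = √(-10 + √(-31 + ((-39 - 1*31)/46 - 27/78))) = √(-10 + √(-31 + ((-39 - 31)*(1/46) - 27*1/78))) = √(-10 + √(-31 + (-70*1/46 - 9/26))) = √(-10 + √(-31 + (-35/23 - 9/26))) = √(-10 + √(-31 - 1117/598)) = √(-10 + √(-19655/598)) = √(-10 + I*√11753690/598)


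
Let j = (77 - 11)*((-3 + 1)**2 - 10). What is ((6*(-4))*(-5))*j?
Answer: -47520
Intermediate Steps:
j = -396 (j = 66*((-2)**2 - 10) = 66*(4 - 10) = 66*(-6) = -396)
((6*(-4))*(-5))*j = ((6*(-4))*(-5))*(-396) = -24*(-5)*(-396) = 120*(-396) = -47520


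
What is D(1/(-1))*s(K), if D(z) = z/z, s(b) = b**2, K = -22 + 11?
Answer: 121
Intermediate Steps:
K = -11
D(z) = 1
D(1/(-1))*s(K) = 1*(-11)**2 = 1*121 = 121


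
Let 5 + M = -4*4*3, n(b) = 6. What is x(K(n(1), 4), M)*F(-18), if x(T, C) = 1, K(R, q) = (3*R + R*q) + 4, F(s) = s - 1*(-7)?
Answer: -11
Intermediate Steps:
F(s) = 7 + s (F(s) = s + 7 = 7 + s)
M = -53 (M = -5 - 4*4*3 = -5 - 16*3 = -5 - 48 = -53)
K(R, q) = 4 + 3*R + R*q
x(K(n(1), 4), M)*F(-18) = 1*(7 - 18) = 1*(-11) = -11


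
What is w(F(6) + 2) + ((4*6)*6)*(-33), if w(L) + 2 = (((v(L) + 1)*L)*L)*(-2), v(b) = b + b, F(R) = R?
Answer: -6930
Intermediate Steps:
v(b) = 2*b
w(L) = -2 - 2*L²*(1 + 2*L) (w(L) = -2 + (((2*L + 1)*L)*L)*(-2) = -2 + (((1 + 2*L)*L)*L)*(-2) = -2 + ((L*(1 + 2*L))*L)*(-2) = -2 + (L²*(1 + 2*L))*(-2) = -2 - 2*L²*(1 + 2*L))
w(F(6) + 2) + ((4*6)*6)*(-33) = (-2 - 4*(6 + 2)³ - 2*(6 + 2)²) + ((4*6)*6)*(-33) = (-2 - 4*8³ - 2*8²) + (24*6)*(-33) = (-2 - 4*512 - 2*64) + 144*(-33) = (-2 - 2048 - 128) - 4752 = -2178 - 4752 = -6930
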